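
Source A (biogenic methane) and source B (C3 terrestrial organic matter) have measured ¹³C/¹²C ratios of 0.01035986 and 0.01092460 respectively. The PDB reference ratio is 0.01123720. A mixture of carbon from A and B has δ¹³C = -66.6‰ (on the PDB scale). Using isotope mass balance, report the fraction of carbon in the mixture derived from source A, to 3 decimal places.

δ_A = (0.01035986/0.01123720 − 1)×1000 = (0.921925 − 1)×1000 = -78.075‰
δ_B = (0.01092460/0.01123720 − 1)×1000 = (0.972182 − 1)×1000 = -27.818‰
f_A = (δ_mix − δ_B)/(δ_A − δ_B) = (-66.6 − (-27.818))/(-78.075 − (-27.818))
f_A = -38.782 / -50.256 = 0.7717

0.772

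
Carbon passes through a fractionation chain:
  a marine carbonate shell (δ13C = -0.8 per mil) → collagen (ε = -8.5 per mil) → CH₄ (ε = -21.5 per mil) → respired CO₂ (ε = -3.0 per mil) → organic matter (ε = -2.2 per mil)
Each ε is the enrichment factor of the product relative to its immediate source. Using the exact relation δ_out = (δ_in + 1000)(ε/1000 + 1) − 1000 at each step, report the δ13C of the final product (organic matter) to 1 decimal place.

-35.6 per mil

step 1: δ = (-0.80 + 1000)·(-8.5/1000 + 1) − 1000 = -9.29 per mil
step 2: δ = (-9.29 + 1000)·(-21.5/1000 + 1) − 1000 = -30.59 per mil
step 3: δ = (-30.59 + 1000)·(-3.0/1000 + 1) − 1000 = -33.50 per mil
step 4: δ = (-33.50 + 1000)·(-2.2/1000 + 1) − 1000 = -35.63 per mil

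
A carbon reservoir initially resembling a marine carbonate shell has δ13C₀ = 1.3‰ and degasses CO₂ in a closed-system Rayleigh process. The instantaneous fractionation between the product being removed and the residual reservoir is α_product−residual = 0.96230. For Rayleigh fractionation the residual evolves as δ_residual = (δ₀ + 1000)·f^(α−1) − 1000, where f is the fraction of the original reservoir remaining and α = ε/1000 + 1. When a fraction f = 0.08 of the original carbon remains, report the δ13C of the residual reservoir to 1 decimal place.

101.3‰

Rayleigh residual: δ_res = (δ₀ + 1000)·f^(α−1) − 1000
α − 1 = -0.03770
f^(α−1) = 0.08^(-0.03770) = 1.099901
δ_res = (1.3 + 1000) × 1.099901 − 1000 = 1101.331 − 1000 = 101.33‰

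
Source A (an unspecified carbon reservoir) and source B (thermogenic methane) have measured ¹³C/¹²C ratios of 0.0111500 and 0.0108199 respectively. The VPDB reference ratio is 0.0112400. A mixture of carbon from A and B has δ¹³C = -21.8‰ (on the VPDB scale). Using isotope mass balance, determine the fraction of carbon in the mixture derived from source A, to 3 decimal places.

δ_A = (0.0111500/0.0112400 − 1)×1000 = (0.991993 − 1)×1000 = -8.007‰
δ_B = (0.0108199/0.0112400 − 1)×1000 = (0.962625 − 1)×1000 = -37.375‰
f_A = (δ_mix − δ_B)/(δ_A − δ_B) = (-21.8 − (-37.375))/(-8.007 − (-37.375))
f_A = 15.575 / 29.368 = 0.5303

0.530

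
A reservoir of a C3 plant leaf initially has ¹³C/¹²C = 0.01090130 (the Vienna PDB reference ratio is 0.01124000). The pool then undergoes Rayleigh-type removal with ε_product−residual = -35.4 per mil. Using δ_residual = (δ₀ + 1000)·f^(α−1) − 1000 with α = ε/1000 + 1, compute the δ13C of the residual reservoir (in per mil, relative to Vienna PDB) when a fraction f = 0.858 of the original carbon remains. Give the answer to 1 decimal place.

δ₀ = (0.01090130/0.01124000 − 1)×1000 = (0.969867 − 1)×1000 = -30.133 per mil
α − 1 = ε/1000 = -0.0354
f^(α−1) = 0.858^(-0.0354) = 1.005436
δ_res = (-30.133 + 1000) × 1.005436 − 1000 = 975.139 − 1000 = -24.86 per mil

-24.9 per mil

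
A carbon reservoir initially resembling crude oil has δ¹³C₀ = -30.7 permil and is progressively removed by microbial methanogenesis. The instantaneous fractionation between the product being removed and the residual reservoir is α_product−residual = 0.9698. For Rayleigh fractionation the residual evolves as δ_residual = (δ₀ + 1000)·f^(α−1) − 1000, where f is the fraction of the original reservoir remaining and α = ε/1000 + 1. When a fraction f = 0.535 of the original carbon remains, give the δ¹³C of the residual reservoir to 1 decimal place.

-12.2 permil

Rayleigh residual: δ_res = (δ₀ + 1000)·f^(α−1) − 1000
α − 1 = -0.03020
f^(α−1) = 0.535^(-0.03020) = 1.019069
δ_res = (-30.7 + 1000) × 1.019069 − 1000 = 987.784 − 1000 = -12.22 permil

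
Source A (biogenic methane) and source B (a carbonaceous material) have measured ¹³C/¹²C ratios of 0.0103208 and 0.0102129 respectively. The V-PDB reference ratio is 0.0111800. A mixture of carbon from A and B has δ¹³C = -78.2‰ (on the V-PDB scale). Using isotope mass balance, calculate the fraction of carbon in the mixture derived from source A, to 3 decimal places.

δ_A = (0.0103208/0.0111800 − 1)×1000 = (0.923148 − 1)×1000 = -76.852‰
δ_B = (0.0102129/0.0111800 − 1)×1000 = (0.913497 − 1)×1000 = -86.503‰
f_A = (δ_mix − δ_B)/(δ_A − δ_B) = (-78.2 − (-86.503))/(-76.852 − (-86.503))
f_A = 8.303 / 9.651 = 0.8603

0.860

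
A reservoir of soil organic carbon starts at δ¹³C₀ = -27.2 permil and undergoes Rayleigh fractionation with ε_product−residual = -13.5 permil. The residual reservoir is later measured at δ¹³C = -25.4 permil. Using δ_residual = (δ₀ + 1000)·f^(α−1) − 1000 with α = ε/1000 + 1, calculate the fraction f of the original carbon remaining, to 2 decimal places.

0.87

α − 1 = ε/1000 = -0.0135
(δ_res + 1000)/(δ₀ + 1000) = (-25.4 + 1000)/(-27.2 + 1000) = 974.6/972.8 = 1.001850
f = 1.001850^(1/-0.0135) = exp(ln(1.001850)/-0.0135) = exp(0.00185/-0.0135)
f = exp(-0.1369) = 0.8720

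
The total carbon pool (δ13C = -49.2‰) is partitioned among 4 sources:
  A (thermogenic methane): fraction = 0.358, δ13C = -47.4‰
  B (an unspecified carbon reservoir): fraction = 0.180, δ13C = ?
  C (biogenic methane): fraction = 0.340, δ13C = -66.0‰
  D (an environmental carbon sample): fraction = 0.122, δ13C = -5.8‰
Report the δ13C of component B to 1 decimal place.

-50.5‰

Isotope mass balance: δ_bulk = Σ fᵢ·δᵢ.
-49.2 = 0.358×(-47.4) + 0.180×δ_B + 0.340×(-66.0) + 0.122×(-5.8)
0.180·δ_B = -49.2 − (-40.117) = -9.083
δ_B = -9.083 / 0.180 = -50.46‰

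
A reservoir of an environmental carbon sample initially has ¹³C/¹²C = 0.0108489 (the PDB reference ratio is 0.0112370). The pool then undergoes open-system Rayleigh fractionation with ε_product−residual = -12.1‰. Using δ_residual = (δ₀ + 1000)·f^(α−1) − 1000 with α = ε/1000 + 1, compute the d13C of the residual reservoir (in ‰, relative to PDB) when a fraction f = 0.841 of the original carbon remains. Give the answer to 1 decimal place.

δ₀ = (0.0108489/0.0112370 − 1)×1000 = (0.965462 − 1)×1000 = -34.538‰
α − 1 = ε/1000 = -0.0121
f^(α−1) = 0.841^(-0.0121) = 1.002097
δ_res = (-34.538 + 1000) × 1.002097 − 1000 = 967.487 − 1000 = -32.51‰

-32.5‰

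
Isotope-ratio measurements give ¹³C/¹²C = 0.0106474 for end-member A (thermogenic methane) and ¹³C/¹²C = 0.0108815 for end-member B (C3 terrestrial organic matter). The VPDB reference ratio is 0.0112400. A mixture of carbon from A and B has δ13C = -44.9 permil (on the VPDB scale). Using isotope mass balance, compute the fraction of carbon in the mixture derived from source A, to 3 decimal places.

0.624

δ_A = (0.0106474/0.0112400 − 1)×1000 = (0.947278 − 1)×1000 = -52.722 permil
δ_B = (0.0108815/0.0112400 − 1)×1000 = (0.968105 − 1)×1000 = -31.895 permil
f_A = (δ_mix − δ_B)/(δ_A − δ_B) = (-44.9 − (-31.895))/(-52.722 − (-31.895))
f_A = -13.005 / -20.827 = 0.6244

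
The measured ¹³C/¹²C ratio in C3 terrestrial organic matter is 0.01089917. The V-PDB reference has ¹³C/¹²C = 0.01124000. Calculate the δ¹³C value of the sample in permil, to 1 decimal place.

-30.3 permil

δ¹³C = (R_sample / R_standard − 1) × 1000
R_sample / R_standard = 0.01089917 / 0.01124000 = 0.969677
δ¹³C = (0.969677 − 1) × 1000 = -30.32 permil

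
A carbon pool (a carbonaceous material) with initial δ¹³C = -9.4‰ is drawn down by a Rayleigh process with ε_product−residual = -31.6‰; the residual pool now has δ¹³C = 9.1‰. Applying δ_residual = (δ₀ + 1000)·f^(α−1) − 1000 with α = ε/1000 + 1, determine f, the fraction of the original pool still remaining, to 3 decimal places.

0.557

α − 1 = ε/1000 = -0.0316
(δ_res + 1000)/(δ₀ + 1000) = (9.1 + 1000)/(-9.4 + 1000) = 1009.1/990.6 = 1.018676
f = 1.018676^(1/-0.0316) = exp(ln(1.018676)/-0.0316) = exp(0.01850/-0.0316)
f = exp(-0.5855) = 0.5568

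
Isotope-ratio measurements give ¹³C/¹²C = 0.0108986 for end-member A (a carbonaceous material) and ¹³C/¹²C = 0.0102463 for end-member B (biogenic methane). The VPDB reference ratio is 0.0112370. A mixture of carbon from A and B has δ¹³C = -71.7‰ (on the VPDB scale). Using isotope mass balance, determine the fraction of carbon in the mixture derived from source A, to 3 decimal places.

δ_A = (0.0108986/0.0112370 − 1)×1000 = (0.969885 − 1)×1000 = -30.115‰
δ_B = (0.0102463/0.0112370 − 1)×1000 = (0.911836 − 1)×1000 = -88.164‰
f_A = (δ_mix − δ_B)/(δ_A − δ_B) = (-71.7 − (-88.164))/(-30.115 − (-88.164))
f_A = 16.464 / 58.049 = 0.2836

0.284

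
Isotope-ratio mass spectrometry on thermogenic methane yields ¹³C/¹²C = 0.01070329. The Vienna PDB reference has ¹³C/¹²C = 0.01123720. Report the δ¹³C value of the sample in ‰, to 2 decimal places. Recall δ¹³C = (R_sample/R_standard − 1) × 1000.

δ¹³C = (R_sample / R_standard − 1) × 1000
R_sample / R_standard = 0.01070329 / 0.01123720 = 0.952487
δ¹³C = (0.952487 − 1) × 1000 = -47.513‰

-47.51‰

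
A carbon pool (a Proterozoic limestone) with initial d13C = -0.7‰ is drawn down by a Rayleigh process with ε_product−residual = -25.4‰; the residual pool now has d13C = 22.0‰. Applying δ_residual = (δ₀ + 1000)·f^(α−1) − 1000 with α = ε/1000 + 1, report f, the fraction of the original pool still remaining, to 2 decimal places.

α − 1 = ε/1000 = -0.0254
(δ_res + 1000)/(δ₀ + 1000) = (22.0 + 1000)/(-0.7 + 1000) = 1022.0/999.3 = 1.022716
f = 1.022716^(1/-0.0254) = exp(ln(1.022716)/-0.0254) = exp(0.02246/-0.0254)
f = exp(-0.8843) = 0.4130

0.41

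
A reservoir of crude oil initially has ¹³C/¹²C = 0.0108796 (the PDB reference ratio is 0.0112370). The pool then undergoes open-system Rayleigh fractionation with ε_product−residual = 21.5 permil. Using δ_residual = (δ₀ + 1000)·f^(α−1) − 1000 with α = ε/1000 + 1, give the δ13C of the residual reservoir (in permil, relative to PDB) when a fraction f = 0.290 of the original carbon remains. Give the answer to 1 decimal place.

-57.2 permil

δ₀ = (0.0108796/0.0112370 − 1)×1000 = (0.968194 − 1)×1000 = -31.806 permil
α − 1 = ε/1000 = 0.0215
f^(α−1) = 0.290^(0.0215) = 0.973737
δ_res = (-31.806 + 1000) × 0.973737 − 1000 = 942.766 − 1000 = -57.23 permil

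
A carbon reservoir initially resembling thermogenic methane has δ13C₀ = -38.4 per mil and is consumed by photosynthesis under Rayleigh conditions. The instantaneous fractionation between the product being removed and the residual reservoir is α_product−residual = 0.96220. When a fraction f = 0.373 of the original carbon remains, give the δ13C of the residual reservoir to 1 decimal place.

-1.9 per mil

Rayleigh residual: δ_res = (δ₀ + 1000)·f^(α−1) − 1000
α − 1 = -0.03780
f^(α−1) = 0.373^(-0.03780) = 1.037981
δ_res = (-38.4 + 1000) × 1.037981 − 1000 = 998.123 − 1000 = -1.88 per mil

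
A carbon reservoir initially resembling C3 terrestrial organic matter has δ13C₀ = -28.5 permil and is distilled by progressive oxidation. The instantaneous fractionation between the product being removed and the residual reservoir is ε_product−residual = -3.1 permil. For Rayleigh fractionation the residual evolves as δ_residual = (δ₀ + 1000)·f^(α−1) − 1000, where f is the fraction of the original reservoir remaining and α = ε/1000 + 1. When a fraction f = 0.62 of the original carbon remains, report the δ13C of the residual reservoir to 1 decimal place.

-27.1 permil

Rayleigh residual: δ_res = (δ₀ + 1000)·f^(α−1) − 1000
α = ε/1000 + 1 = 0.99690, so α − 1 = -0.00310
f^(α−1) = 0.62^(-0.00310) = 1.001483
δ_res = (-28.5 + 1000) × 1.001483 − 1000 = 972.941 − 1000 = -27.06 permil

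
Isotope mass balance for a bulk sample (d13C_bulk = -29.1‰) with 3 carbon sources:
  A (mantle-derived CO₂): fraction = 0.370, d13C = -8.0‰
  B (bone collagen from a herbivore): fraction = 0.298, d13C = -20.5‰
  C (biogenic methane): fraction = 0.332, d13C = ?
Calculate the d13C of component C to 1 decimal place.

Isotope mass balance: δ_bulk = Σ fᵢ·δᵢ.
-29.1 = 0.370×(-8.0) + 0.298×(-20.5) + 0.332×δ_C
0.332·δ_C = -29.1 − (-9.069) = -20.031
δ_C = -20.031 / 0.332 = -60.33‰

-60.3‰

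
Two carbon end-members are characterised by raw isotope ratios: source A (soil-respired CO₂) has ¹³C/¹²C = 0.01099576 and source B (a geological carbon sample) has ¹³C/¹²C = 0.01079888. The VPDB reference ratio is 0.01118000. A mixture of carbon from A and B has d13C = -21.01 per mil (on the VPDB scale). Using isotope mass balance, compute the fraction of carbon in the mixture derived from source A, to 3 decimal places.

0.743

δ_A = (0.01099576/0.01118000 − 1)×1000 = (0.983521 − 1)×1000 = -16.479 per mil
δ_B = (0.01079888/0.01118000 − 1)×1000 = (0.965911 − 1)×1000 = -34.089 per mil
f_A = (δ_mix − δ_B)/(δ_A − δ_B) = (-21.01 − (-34.089))/(-16.479 − (-34.089))
f_A = 13.079 / 17.610 = 0.7427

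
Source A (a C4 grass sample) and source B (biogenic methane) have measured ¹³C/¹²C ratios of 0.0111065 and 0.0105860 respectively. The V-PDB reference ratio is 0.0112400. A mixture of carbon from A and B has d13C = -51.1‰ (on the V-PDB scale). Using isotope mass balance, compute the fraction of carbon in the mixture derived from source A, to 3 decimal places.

δ_A = (0.0111065/0.0112400 − 1)×1000 = (0.988123 − 1)×1000 = -11.877‰
δ_B = (0.0105860/0.0112400 − 1)×1000 = (0.941815 − 1)×1000 = -58.185‰
f_A = (δ_mix − δ_B)/(δ_A − δ_B) = (-51.1 − (-58.185))/(-11.877 − (-58.185))
f_A = 7.085 / 46.308 = 0.1530

0.153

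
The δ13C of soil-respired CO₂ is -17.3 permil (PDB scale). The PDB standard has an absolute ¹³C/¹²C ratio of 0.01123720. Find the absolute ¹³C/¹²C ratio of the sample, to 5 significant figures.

0.011043

R_sample = R_standard × (δ13C/1000 + 1)
R_sample = 0.01123720 × (-17.3/1000 + 1) = 0.01123720 × 0.982700
R_sample = 0.0110428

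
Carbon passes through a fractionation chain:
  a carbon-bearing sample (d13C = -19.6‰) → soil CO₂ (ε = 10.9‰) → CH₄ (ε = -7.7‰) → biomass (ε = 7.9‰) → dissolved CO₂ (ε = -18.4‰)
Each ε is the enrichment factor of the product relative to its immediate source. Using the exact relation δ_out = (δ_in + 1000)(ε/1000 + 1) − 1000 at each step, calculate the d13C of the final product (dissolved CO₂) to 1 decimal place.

-27.0‰

step 1: δ = (-19.60 + 1000)·(10.9/1000 + 1) − 1000 = -8.91‰
step 2: δ = (-8.91 + 1000)·(-7.7/1000 + 1) − 1000 = -16.55‰
step 3: δ = (-16.55 + 1000)·(7.9/1000 + 1) − 1000 = -8.78‰
step 4: δ = (-8.78 + 1000)·(-18.4/1000 + 1) − 1000 = -27.01‰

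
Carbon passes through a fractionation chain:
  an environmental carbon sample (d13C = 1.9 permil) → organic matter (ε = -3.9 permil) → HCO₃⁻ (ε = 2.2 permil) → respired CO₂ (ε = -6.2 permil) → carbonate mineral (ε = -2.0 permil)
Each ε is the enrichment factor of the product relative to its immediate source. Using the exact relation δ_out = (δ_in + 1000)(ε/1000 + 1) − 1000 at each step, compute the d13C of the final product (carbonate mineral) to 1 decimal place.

-8.0 permil

step 1: δ = (1.90 + 1000)·(-3.9/1000 + 1) − 1000 = -2.01 permil
step 2: δ = (-2.01 + 1000)·(2.2/1000 + 1) − 1000 = 0.19 permil
step 3: δ = (0.19 + 1000)·(-6.2/1000 + 1) − 1000 = -6.01 permil
step 4: δ = (-6.01 + 1000)·(-2.0/1000 + 1) − 1000 = -8.00 permil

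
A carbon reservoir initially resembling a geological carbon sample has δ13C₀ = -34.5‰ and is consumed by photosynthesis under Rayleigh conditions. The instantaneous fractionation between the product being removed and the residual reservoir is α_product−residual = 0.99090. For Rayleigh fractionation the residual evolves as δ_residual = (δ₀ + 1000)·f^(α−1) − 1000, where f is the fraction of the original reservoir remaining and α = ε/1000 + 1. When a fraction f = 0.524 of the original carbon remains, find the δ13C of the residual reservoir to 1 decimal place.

-28.8‰

Rayleigh residual: δ_res = (δ₀ + 1000)·f^(α−1) − 1000
α − 1 = -0.00910
f^(α−1) = 0.524^(-0.00910) = 1.005898
δ_res = (-34.5 + 1000) × 1.005898 − 1000 = 971.195 − 1000 = -28.81‰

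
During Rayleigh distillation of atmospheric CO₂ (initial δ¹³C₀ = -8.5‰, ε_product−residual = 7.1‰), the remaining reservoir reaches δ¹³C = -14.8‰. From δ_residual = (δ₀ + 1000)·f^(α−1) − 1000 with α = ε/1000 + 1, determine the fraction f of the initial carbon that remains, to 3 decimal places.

0.407

α − 1 = ε/1000 = 0.0071
(δ_res + 1000)/(δ₀ + 1000) = (-14.8 + 1000)/(-8.5 + 1000) = 985.2/991.5 = 0.993646
f = 0.993646^(1/0.0071) = exp(ln(0.993646)/0.0071) = exp(-0.00637/0.0071)
f = exp(-0.8978) = 0.4075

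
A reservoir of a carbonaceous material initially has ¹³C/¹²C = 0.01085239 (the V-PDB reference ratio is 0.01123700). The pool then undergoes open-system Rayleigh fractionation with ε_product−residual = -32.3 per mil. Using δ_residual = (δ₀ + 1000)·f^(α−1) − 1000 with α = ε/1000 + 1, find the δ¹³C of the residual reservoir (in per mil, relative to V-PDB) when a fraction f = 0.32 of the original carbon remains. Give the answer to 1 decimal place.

δ₀ = (0.01085239/0.01123700 − 1)×1000 = (0.965773 − 1)×1000 = -34.227 per mil
α − 1 = ε/1000 = -0.0323
f^(α−1) = 0.32^(-0.0323) = 1.037489
δ_res = (-34.227 + 1000) × 1.037489 − 1000 = 1001.979 − 1000 = 1.98 per mil

2.0 per mil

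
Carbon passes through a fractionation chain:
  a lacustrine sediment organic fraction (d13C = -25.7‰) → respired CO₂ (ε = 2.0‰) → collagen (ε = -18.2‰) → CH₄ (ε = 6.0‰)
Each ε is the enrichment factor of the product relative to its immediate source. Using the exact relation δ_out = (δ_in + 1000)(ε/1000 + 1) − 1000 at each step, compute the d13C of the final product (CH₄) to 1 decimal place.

step 1: δ = (-25.70 + 1000)·(2.0/1000 + 1) − 1000 = -23.75‰
step 2: δ = (-23.75 + 1000)·(-18.2/1000 + 1) − 1000 = -41.52‰
step 3: δ = (-41.52 + 1000)·(6.0/1000 + 1) − 1000 = -35.77‰

-35.8‰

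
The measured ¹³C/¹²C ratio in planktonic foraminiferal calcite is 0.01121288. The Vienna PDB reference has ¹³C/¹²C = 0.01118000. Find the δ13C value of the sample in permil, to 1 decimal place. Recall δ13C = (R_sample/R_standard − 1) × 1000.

2.9 permil

δ13C = (R_sample / R_standard − 1) × 1000
R_sample / R_standard = 0.01121288 / 0.01118000 = 1.002941
δ13C = (1.002941 − 1) × 1000 = 2.94 permil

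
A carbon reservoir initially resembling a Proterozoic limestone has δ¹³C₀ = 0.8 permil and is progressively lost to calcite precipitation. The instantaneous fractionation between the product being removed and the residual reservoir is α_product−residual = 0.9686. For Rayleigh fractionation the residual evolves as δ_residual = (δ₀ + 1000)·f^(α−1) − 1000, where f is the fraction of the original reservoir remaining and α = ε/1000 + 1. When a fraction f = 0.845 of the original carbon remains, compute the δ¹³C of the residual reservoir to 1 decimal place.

6.1 permil

Rayleigh residual: δ_res = (δ₀ + 1000)·f^(α−1) − 1000
α − 1 = -0.03140
f^(α−1) = 0.845^(-0.03140) = 1.005302
δ_res = (0.8 + 1000) × 1.005302 − 1000 = 1006.107 − 1000 = 6.11 permil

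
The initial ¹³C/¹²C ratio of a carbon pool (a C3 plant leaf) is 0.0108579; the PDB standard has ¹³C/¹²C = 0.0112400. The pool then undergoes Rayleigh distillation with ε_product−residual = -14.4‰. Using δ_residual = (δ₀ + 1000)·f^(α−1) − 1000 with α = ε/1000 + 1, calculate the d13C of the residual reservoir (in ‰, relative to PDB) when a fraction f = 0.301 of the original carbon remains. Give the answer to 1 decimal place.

-17.1‰

δ₀ = (0.0108579/0.0112400 − 1)×1000 = (0.966005 − 1)×1000 = -33.995‰
α − 1 = ε/1000 = -0.0144
f^(α−1) = 0.301^(-0.0144) = 1.017440
δ_res = (-33.995 + 1000) × 1.017440 − 1000 = 982.852 − 1000 = -17.15‰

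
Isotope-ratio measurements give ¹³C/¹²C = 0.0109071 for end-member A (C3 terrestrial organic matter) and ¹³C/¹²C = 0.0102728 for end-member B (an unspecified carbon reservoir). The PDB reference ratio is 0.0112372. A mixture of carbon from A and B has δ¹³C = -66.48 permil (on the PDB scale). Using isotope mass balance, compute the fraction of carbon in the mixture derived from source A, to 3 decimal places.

δ_A = (0.0109071/0.0112372 − 1)×1000 = (0.970624 − 1)×1000 = -29.376 permil
δ_B = (0.0102728/0.0112372 − 1)×1000 = (0.914178 − 1)×1000 = -85.822 permil
f_A = (δ_mix − δ_B)/(δ_A − δ_B) = (-66.48 − (-85.822))/(-29.376 − (-85.822))
f_A = 19.342 / 56.446 = 0.3427

0.343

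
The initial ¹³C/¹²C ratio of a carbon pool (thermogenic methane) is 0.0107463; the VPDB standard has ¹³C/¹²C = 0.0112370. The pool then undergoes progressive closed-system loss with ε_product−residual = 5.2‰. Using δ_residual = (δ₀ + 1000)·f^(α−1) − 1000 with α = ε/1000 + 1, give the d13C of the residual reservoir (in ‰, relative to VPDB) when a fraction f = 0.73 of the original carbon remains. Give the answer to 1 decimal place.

-45.2‰

δ₀ = (0.0107463/0.0112370 − 1)×1000 = (0.956332 − 1)×1000 = -43.668‰
α − 1 = ε/1000 = 0.0052
f^(α−1) = 0.73^(0.0052) = 0.998365
δ_res = (-43.668 + 1000) × 0.998365 − 1000 = 954.768 − 1000 = -45.23‰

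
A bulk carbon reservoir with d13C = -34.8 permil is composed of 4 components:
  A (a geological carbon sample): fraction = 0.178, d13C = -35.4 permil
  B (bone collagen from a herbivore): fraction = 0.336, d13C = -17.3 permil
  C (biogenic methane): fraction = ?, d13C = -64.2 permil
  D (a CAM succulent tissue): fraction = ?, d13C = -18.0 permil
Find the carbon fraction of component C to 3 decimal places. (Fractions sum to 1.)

Let f_C and f_D be the unknown fractions; fractions sum to 1 so f_C + f_D = 0.486.
Mass balance: Σ fᵢ·δᵢ = δ_bulk ⇒ f_C·(-64.2) + f_D·(-18.0) = -34.8 − (-12.114) = -22.686
Substitute f_D = 0.486 − f_C:
f_C·(-64.2 − -18.0) = -22.686 − 0.486×(-18.0) = -13.938
f_C = -13.938 / -46.2 = 0.3017

0.302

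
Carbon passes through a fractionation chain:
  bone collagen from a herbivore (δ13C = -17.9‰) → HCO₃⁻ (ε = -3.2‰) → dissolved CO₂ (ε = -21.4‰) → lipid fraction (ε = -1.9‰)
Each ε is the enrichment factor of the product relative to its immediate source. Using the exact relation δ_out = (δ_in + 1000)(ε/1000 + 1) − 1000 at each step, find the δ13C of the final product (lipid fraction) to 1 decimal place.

step 1: δ = (-17.90 + 1000)·(-3.2/1000 + 1) − 1000 = -21.04‰
step 2: δ = (-21.04 + 1000)·(-21.4/1000 + 1) − 1000 = -41.99‰
step 3: δ = (-41.99 + 1000)·(-1.9/1000 + 1) − 1000 = -43.81‰

-43.8‰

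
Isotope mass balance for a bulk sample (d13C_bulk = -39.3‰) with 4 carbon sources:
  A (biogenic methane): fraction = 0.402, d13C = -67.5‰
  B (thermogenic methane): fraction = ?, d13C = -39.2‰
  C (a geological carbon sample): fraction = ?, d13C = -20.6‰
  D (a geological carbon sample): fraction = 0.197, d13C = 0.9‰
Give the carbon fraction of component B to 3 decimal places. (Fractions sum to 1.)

Let f_B and f_C be the unknown fractions; fractions sum to 1 so f_B + f_C = 0.401.
Mass balance: Σ fᵢ·δᵢ = δ_bulk ⇒ f_B·(-39.2) + f_C·(-20.6) = -39.3 − (-26.958) = -12.342
Substitute f_C = 0.401 − f_B:
f_B·(-39.2 − -20.6) = -12.342 − 0.401×(-20.6) = -4.082
f_B = -4.082 / -18.6 = 0.2194

0.219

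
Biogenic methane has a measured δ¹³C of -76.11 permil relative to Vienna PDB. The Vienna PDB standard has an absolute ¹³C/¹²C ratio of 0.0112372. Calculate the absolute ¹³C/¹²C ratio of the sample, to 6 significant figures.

R_sample = R_standard × (δ¹³C/1000 + 1)
R_sample = 0.0112372 × (-76.11/1000 + 1) = 0.0112372 × 0.923890
R_sample = 0.0103819

0.0103819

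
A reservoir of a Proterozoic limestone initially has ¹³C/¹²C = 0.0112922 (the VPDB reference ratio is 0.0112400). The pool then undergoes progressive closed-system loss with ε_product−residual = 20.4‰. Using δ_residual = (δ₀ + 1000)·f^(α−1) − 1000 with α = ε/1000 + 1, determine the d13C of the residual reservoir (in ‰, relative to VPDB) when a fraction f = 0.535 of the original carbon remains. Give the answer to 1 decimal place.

-8.1‰

δ₀ = (0.0112922/0.0112400 − 1)×1000 = (1.004644 − 1)×1000 = 4.644‰
α − 1 = ε/1000 = 0.0204
f^(α−1) = 0.535^(0.0204) = 0.987321
δ_res = (4.644 + 1000) × 0.987321 − 1000 = 991.906 − 1000 = -8.09‰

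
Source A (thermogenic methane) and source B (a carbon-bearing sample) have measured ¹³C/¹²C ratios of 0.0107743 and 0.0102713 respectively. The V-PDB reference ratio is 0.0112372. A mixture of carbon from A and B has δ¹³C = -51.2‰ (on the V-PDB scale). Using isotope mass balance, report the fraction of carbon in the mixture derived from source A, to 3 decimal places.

δ_A = (0.0107743/0.0112372 − 1)×1000 = (0.958806 − 1)×1000 = -41.194‰
δ_B = (0.0102713/0.0112372 − 1)×1000 = (0.914044 − 1)×1000 = -85.956‰
f_A = (δ_mix − δ_B)/(δ_A − δ_B) = (-51.2 − (-85.956))/(-41.194 − (-85.956))
f_A = 34.756 / 44.762 = 0.7765

0.776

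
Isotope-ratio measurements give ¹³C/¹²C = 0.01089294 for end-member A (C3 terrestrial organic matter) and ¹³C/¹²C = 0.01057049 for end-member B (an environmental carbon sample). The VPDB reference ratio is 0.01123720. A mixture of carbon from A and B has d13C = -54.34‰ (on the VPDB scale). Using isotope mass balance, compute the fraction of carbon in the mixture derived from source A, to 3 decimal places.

δ_A = (0.01089294/0.01123720 − 1)×1000 = (0.969364 − 1)×1000 = -30.636‰
δ_B = (0.01057049/0.01123720 − 1)×1000 = (0.940669 − 1)×1000 = -59.331‰
f_A = (δ_mix − δ_B)/(δ_A − δ_B) = (-54.34 − (-59.331))/(-30.636 − (-59.331))
f_A = 4.991 / 28.695 = 0.1739

0.174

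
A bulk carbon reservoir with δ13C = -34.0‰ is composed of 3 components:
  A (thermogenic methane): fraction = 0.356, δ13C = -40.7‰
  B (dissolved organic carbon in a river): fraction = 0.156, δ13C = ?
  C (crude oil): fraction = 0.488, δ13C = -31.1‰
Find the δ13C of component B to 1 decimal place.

-27.8‰

Isotope mass balance: δ_bulk = Σ fᵢ·δᵢ.
-34.0 = 0.356×(-40.7) + 0.156×δ_B + 0.488×(-31.1)
0.156·δ_B = -34.0 − (-29.666) = -4.334
δ_B = -4.334 / 0.156 = -27.78‰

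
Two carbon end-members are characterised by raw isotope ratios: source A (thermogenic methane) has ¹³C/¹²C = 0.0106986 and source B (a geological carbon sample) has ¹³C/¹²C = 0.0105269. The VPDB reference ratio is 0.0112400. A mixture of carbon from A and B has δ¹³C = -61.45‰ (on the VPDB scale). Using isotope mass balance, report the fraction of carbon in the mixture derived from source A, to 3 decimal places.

0.130

δ_A = (0.0106986/0.0112400 − 1)×1000 = (0.951833 − 1)×1000 = -48.167‰
δ_B = (0.0105269/0.0112400 − 1)×1000 = (0.936557 − 1)×1000 = -63.443‰
f_A = (δ_mix − δ_B)/(δ_A − δ_B) = (-61.45 − (-63.443))/(-48.167 − (-63.443))
f_A = 1.993 / 15.276 = 0.1305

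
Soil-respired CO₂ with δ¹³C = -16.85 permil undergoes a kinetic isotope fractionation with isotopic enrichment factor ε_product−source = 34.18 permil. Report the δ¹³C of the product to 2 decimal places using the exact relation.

16.75 permil

Exactly, δ_product = (δ_source + 1000)·(ε/1000 + 1) − 1000.
δ_product = (-16.85 + 1000) × (34.18/1000 + 1) − 1000
δ_product = 16.754 permil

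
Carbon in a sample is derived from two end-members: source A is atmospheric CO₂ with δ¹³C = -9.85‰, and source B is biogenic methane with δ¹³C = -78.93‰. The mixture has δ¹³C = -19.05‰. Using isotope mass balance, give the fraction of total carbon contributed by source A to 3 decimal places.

0.867

δ_mix = f_A·δ_A + (1 − f_A)·δ_B  ⇒  f_A = (δ_mix − δ_B)/(δ_A − δ_B)
f_A = (-19.05 − (-78.93)) / (-9.85 − (-78.93))
f_A = 59.88 / 69.08 = 0.8668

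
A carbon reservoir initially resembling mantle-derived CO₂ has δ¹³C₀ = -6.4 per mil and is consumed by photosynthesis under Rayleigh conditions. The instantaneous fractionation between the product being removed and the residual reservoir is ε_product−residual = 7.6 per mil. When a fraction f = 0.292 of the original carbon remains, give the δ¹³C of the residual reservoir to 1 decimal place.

Rayleigh residual: δ_res = (δ₀ + 1000)·f^(α−1) − 1000
α = ε/1000 + 1 = 1.00760, so α − 1 = 0.00760
f^(α−1) = 0.292^(0.00760) = 0.990688
δ_res = (-6.4 + 1000) × 0.990688 − 1000 = 984.348 − 1000 = -15.65 per mil

-15.7 per mil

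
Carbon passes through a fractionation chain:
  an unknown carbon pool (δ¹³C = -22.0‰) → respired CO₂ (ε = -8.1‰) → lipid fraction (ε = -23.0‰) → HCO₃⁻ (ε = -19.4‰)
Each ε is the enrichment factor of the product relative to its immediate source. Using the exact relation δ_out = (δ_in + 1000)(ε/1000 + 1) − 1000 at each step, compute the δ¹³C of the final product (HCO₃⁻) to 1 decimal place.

step 1: δ = (-22.00 + 1000)·(-8.1/1000 + 1) − 1000 = -29.92‰
step 2: δ = (-29.92 + 1000)·(-23.0/1000 + 1) − 1000 = -52.23‰
step 3: δ = (-52.23 + 1000)·(-19.4/1000 + 1) − 1000 = -70.62‰

-70.6‰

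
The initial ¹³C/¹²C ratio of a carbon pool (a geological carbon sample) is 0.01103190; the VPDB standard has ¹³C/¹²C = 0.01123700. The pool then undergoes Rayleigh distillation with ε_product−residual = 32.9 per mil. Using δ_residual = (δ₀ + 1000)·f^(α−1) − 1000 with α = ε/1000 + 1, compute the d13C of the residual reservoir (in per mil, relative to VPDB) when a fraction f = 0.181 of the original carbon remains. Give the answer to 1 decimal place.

δ₀ = (0.01103190/0.01123700 − 1)×1000 = (0.981748 − 1)×1000 = -18.252 per mil
α − 1 = ε/1000 = 0.0329
f^(α−1) = 0.181^(0.0329) = 0.945317
δ_res = (-18.252 + 1000) × 0.945317 − 1000 = 928.063 − 1000 = -71.94 per mil

-71.9 per mil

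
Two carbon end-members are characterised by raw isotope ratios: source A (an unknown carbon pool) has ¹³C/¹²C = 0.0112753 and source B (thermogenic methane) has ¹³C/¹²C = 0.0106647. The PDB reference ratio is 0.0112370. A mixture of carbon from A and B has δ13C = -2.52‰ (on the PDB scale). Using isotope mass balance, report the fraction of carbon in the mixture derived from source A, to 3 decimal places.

0.891

δ_A = (0.0112753/0.0112370 − 1)×1000 = (1.003408 − 1)×1000 = 3.408‰
δ_B = (0.0106647/0.0112370 − 1)×1000 = (0.949070 − 1)×1000 = -50.930‰
f_A = (δ_mix − δ_B)/(δ_A − δ_B) = (-2.52 − (-50.930))/(3.408 − (-50.930))
f_A = 48.410 / 54.338 = 0.8909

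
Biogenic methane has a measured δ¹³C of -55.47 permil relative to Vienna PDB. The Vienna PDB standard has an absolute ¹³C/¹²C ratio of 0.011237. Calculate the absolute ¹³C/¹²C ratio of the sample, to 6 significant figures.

R_sample = R_standard × (δ¹³C/1000 + 1)
R_sample = 0.011237 × (-55.47/1000 + 1) = 0.011237 × 0.944530
R_sample = 0.0106137

0.0106137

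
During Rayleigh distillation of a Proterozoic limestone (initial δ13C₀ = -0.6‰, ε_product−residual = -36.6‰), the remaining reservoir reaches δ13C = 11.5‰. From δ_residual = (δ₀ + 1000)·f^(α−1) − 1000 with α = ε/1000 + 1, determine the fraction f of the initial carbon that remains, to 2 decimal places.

0.72

α − 1 = ε/1000 = -0.0366
(δ_res + 1000)/(δ₀ + 1000) = (11.5 + 1000)/(-0.6 + 1000) = 1011.5/999.4 = 1.012107
f = 1.012107^(1/-0.0366) = exp(ln(1.012107)/-0.0366) = exp(0.01203/-0.0366)
f = exp(-0.3288) = 0.7198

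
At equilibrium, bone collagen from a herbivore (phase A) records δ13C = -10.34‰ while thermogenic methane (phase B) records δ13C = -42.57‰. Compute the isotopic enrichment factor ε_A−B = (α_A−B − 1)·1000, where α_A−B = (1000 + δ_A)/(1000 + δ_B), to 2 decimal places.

α_A−B = (1000 + -10.34) / (1000 + -42.57) = 989.66 / 957.43 = 1.033663
ε_A−B = (1.033663 − 1) × 1000 = 33.663‰
(The approximation ε ≈ δ_A − δ_B would give 32.23‰.)

33.66‰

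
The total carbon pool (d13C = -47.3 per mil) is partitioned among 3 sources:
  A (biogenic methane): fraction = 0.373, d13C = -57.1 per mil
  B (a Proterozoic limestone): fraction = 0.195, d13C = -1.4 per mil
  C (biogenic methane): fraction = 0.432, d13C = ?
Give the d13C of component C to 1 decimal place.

-59.6 per mil

Isotope mass balance: δ_bulk = Σ fᵢ·δᵢ.
-47.3 = 0.373×(-57.1) + 0.195×(-1.4) + 0.432×δ_C
0.432·δ_C = -47.3 − (-21.571) = -25.729
δ_C = -25.729 / 0.432 = -59.56 per mil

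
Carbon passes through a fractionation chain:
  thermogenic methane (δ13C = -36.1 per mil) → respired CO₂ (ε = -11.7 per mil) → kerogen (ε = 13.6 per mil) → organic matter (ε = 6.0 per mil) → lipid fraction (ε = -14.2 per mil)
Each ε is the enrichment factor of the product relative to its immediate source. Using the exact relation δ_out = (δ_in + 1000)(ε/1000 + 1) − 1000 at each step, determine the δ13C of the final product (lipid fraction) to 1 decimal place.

-42.4 per mil

step 1: δ = (-36.10 + 1000)·(-11.7/1000 + 1) − 1000 = -47.38 per mil
step 2: δ = (-47.38 + 1000)·(13.6/1000 + 1) − 1000 = -34.42 per mil
step 3: δ = (-34.42 + 1000)·(6.0/1000 + 1) − 1000 = -28.63 per mil
step 4: δ = (-28.63 + 1000)·(-14.2/1000 + 1) − 1000 = -42.42 per mil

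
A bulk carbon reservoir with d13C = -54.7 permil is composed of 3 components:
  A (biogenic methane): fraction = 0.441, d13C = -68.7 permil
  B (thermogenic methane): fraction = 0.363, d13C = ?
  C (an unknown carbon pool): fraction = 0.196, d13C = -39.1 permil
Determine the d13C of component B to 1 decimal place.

-46.1 permil

Isotope mass balance: δ_bulk = Σ fᵢ·δᵢ.
-54.7 = 0.441×(-68.7) + 0.363×δ_B + 0.196×(-39.1)
0.363·δ_B = -54.7 − (-37.960) = -16.740
δ_B = -16.740 / 0.363 = -46.11 permil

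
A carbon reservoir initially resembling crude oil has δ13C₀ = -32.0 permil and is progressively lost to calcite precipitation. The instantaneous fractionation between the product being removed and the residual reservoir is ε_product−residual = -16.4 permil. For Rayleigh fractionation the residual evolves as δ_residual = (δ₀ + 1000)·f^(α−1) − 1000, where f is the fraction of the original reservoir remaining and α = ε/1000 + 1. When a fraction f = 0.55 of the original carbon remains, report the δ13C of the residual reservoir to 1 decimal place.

-22.5 permil

Rayleigh residual: δ_res = (δ₀ + 1000)·f^(α−1) − 1000
α = ε/1000 + 1 = 0.98360, so α − 1 = -0.01640
f^(α−1) = 0.55^(-0.01640) = 1.009853
δ_res = (-32.0 + 1000) × 1.009853 − 1000 = 977.537 − 1000 = -22.46 permil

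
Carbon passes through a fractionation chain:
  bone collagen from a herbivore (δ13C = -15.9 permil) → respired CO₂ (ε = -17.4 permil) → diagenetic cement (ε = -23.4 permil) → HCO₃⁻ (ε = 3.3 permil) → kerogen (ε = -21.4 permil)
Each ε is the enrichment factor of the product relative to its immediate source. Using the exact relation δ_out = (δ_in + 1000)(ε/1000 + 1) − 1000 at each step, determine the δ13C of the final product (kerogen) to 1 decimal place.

step 1: δ = (-15.90 + 1000)·(-17.4/1000 + 1) − 1000 = -33.02 permil
step 2: δ = (-33.02 + 1000)·(-23.4/1000 + 1) − 1000 = -55.65 permil
step 3: δ = (-55.65 + 1000)·(3.3/1000 + 1) − 1000 = -52.53 permil
step 4: δ = (-52.53 + 1000)·(-21.4/1000 + 1) − 1000 = -72.81 permil

-72.8 permil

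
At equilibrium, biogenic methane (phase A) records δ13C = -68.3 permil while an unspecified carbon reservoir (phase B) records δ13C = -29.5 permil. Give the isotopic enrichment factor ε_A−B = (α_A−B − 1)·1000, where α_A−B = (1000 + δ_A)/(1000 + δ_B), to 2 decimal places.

-39.98 permil

α_A−B = (1000 + -68.3) / (1000 + -29.5) = 931.7 / 970.5 = 0.960021
ε_A−B = (0.960021 − 1) × 1000 = -39.979 permil
(The approximation ε ≈ δ_A − δ_B would give -38.8 permil.)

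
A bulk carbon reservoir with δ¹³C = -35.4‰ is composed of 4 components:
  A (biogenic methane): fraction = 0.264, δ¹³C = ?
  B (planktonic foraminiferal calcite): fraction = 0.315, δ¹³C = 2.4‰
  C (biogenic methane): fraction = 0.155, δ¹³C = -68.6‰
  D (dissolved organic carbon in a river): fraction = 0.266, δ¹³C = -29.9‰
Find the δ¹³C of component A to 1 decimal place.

-66.6‰

Isotope mass balance: δ_bulk = Σ fᵢ·δᵢ.
-35.4 = 0.264×δ_A + 0.315×(2.4) + 0.155×(-68.6) + 0.266×(-29.9)
0.264·δ_A = -35.4 − (-17.830) = -17.570
δ_A = -17.570 / 0.264 = -66.55‰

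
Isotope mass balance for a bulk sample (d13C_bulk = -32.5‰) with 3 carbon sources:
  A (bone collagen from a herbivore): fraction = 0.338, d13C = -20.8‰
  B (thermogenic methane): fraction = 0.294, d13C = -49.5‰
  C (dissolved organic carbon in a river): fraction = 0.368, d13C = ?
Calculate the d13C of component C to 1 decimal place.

Isotope mass balance: δ_bulk = Σ fᵢ·δᵢ.
-32.5 = 0.338×(-20.8) + 0.294×(-49.5) + 0.368×δ_C
0.368·δ_C = -32.5 − (-21.583) = -10.917
δ_C = -10.917 / 0.368 = -29.66‰

-29.7‰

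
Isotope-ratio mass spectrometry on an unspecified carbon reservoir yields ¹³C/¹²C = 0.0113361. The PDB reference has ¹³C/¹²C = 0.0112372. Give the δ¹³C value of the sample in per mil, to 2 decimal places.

8.80 per mil

δ¹³C = (R_sample / R_standard − 1) × 1000
R_sample / R_standard = 0.0113361 / 0.0112372 = 1.008801
δ¹³C = (1.008801 − 1) × 1000 = 8.801 per mil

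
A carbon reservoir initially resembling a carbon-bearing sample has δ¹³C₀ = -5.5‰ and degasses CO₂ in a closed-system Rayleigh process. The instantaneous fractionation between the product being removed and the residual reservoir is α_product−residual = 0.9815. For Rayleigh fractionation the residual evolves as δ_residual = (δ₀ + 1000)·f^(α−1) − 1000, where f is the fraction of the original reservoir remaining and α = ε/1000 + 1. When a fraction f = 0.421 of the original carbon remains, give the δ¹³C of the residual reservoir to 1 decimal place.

Rayleigh residual: δ_res = (δ₀ + 1000)·f^(α−1) − 1000
α − 1 = -0.01850
f^(α−1) = 0.421^(-0.01850) = 1.016134
δ_res = (-5.5 + 1000) × 1.016134 − 1000 = 1010.545 − 1000 = 10.54‰

10.5‰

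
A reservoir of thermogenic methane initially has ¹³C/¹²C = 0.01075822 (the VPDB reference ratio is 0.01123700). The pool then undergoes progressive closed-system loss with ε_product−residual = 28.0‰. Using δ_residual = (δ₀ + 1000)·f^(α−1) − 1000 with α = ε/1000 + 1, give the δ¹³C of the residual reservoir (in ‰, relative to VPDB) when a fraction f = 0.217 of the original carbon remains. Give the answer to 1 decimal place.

-82.7‰

δ₀ = (0.01075822/0.01123700 − 1)×1000 = (0.957393 − 1)×1000 = -42.607‰
α − 1 = ε/1000 = 0.0280
f^(α−1) = 0.217^(0.0280) = 0.958122
δ_res = (-42.607 + 1000) × 0.958122 − 1000 = 917.299 − 1000 = -82.70‰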